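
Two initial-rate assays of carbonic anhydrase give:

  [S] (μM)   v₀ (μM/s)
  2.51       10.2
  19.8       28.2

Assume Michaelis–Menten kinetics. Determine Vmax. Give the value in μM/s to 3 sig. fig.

In reciprocal form, 1/v = (Km/Vmax)·(1/[S]) + 1/Vmax. The two points give (1/[S], 1/v) = (0.3984, 0.09804) and (0.05051, 0.03546).
Slope = (0.09804 − 0.03546)/(0.3984 − 0.05051) = 0.1799; intercept = 0.09804 − 0.1799×0.3984 = 0.02638.
Vmax = 1/intercept = 37.9 μM/s; Km = slope × Vmax = 0.1799 × 37.9 = 6.82 μM.

37.9 μM/s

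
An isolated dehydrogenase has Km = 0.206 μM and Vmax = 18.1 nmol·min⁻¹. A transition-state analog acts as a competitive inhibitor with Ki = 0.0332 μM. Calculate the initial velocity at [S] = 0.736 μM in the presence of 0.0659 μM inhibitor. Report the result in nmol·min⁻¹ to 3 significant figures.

With α = 1 + [I]/Ki = 1 + 0.0659/0.0332 = 2.985, the competitive rate law is v = Vmax[S] / (αKm + [S]).
v = 18.1×0.736 / (2.985×0.206 + 0.736) = 13.32/1.351 = 9.86 nmol·min⁻¹.

9.86 nmol·min⁻¹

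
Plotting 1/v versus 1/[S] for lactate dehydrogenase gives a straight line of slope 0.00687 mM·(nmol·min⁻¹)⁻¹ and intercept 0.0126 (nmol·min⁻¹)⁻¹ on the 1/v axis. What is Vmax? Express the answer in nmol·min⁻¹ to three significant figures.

The y-intercept of a Lineweaver–Burk plot equals 1/Vmax, so Vmax = 1/0.0126 = 79.4 nmol·min⁻¹.

79.4 nmol·min⁻¹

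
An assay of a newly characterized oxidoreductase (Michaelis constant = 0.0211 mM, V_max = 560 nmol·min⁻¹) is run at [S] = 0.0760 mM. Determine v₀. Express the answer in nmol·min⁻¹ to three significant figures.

v = Vmax·[S]/(Km + [S]) = 560 × 0.0760 / (0.0211 + 0.0760)
  = 42.56 / 0.09710 = 438 nmol·min⁻¹.

438 nmol·min⁻¹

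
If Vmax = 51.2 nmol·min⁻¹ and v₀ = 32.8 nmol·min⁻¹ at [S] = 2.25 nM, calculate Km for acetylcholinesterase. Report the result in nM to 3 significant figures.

1.26 nM

From v = Vmax[S]/(Km+[S]), Km = [S](Vmax − v)/v.
Km = 2.25 × (51.2 − 32.8) / 32.8 = 41.40/32.8 = 1.26 nM.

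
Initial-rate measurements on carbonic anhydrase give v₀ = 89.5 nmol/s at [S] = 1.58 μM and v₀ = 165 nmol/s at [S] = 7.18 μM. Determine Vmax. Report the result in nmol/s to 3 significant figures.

From v = Vmax[S]/(Km+[S]), each point gives Vmax = v(Km+[S])/[S].
Equating: 89.5(Km+1.58)/1.58 = 165(Km+7.18)/7.18.
56.65·Km + 89.5 = 22.98·Km + 165, so (56.65 − 22.98)·Km = 165 − 89.5.
Km = 75.50/33.67 = 2.24 μM; then Vmax = 89.5(2.24+1.58)/1.58 = 217 nmol/s.

217 nmol/s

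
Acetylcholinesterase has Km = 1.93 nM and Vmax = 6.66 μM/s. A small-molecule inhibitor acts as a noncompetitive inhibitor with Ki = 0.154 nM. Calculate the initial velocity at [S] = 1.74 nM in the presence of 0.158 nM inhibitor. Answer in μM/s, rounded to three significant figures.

1.56 μM/s

α = 1 + [I]/Ki = 1 + 0.158/0.154 = 2.026.
For a noncompetitive inhibitor, Vmax is reduced to Vmax/α while Km is unchanged: Km,app = 1.93 nM, Vmax,app = 3.29 μM/s.
v = Vmax,app·[S]/(Km,app + [S]) = 3.29 × 1.74/(1.93 + 1.74) = 1.56 μM/s.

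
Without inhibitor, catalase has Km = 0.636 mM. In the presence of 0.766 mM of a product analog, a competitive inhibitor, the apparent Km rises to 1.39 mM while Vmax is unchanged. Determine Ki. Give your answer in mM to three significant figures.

0.646 mM

Competitive: Km,app = α·Km with α = 1 + [I]/Ki.
α = Km,app/Km = 1.39/0.636 = 2.186.
Ki = [I]/(α − 1) = 0.766/1.186 = 0.646 mM.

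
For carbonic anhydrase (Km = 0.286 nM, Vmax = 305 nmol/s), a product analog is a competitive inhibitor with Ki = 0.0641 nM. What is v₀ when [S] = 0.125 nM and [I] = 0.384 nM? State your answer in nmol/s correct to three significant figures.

With α = 1 + [I]/Ki = 1 + 0.384/0.0641 = 6.991, the competitive rate law is v = Vmax[S] / (αKm + [S]).
v = 305×0.125 / (6.991×0.286 + 0.125) = 38.12/2.124 = 17.9 nmol/s.

17.9 nmol/s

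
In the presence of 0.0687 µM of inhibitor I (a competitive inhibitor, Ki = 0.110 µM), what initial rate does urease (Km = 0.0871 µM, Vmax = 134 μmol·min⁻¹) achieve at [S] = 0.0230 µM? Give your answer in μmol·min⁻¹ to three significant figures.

18.7 μmol·min⁻¹

With α = 1 + [I]/Ki = 1 + 0.0687/0.110 = 1.625, the competitive rate law is v = Vmax[S] / (αKm + [S]).
v = 134×0.0230 / (1.625×0.0871 + 0.0230) = 3.082/0.1645 = 18.7 μmol·min⁻¹.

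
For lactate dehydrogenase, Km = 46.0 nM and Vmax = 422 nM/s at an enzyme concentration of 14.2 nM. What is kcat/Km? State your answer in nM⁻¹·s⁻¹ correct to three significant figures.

kcat = Vmax/[E]total = 422/14.2 = 29.7 s⁻¹.
kcat/Km = 29.7/46.0 = 0.646 nM⁻¹·s⁻¹.

0.646 nM⁻¹·s⁻¹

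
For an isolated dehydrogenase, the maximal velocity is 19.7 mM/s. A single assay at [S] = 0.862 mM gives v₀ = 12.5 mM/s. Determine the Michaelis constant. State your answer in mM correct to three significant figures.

v/Vmax = 12.5/19.7 = 0.6345 = [S]/(Km+[S]).
So Km + [S] = [S]/0.6345 = 1.359 mM, giving Km = 1.359 − 0.862 = 0.497 mM.

0.497 mM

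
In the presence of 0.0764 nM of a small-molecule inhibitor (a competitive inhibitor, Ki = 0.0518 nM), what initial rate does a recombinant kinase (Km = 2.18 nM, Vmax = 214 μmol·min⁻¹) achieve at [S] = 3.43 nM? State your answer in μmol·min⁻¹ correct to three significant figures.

α = 1 + [I]/Ki = 1 + 0.0764/0.0518 = 2.475.
For a competitive inhibitor, Vmax is unchanged and the apparent Km becomes α·Km: Km,app = 5.40 nM, Vmax,app = 214 μmol·min⁻¹.
v = Vmax,app·[S]/(Km,app + [S]) = 214 × 3.43/(5.40 + 3.43) = 83.2 μmol·min⁻¹.

83.2 μmol·min⁻¹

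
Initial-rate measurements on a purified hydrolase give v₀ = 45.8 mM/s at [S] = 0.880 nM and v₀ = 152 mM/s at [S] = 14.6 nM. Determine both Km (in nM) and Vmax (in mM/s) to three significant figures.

From v = Vmax[S]/(Km+[S]), each point gives Vmax = v(Km+[S])/[S].
Equating: 45.8(Km+0.880)/0.880 = 152(Km+14.6)/14.6.
52.05·Km + 45.8 = 10.41·Km + 152, so (52.05 − 10.41)·Km = 152 − 45.8.
Km = 106.2/41.63 = 2.55 nM; then Vmax = 45.8(2.55+0.880)/0.880 = 179 mM/s.

Km = 2.55 nM; Vmax = 179 mM/s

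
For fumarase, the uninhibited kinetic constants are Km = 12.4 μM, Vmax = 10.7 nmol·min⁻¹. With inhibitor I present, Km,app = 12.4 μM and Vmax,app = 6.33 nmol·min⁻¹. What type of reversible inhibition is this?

Vmax decreases (10.7 → 6.33 nmol·min⁻¹) while Km is unchanged — pure noncompetitive inhibition.

noncompetitive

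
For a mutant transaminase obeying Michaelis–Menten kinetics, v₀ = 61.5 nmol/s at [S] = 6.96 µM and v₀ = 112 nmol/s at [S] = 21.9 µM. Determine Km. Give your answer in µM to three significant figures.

13.6 µM

From v = Vmax[S]/(Km+[S]), each point gives Vmax = v(Km+[S])/[S].
Equating: 61.5(Km+6.96)/6.96 = 112(Km+21.9)/21.9.
8.836·Km + 61.5 = 5.114·Km + 112, so (8.836 − 5.114)·Km = 112 − 61.5.
Km = 50.50/3.722 = 13.6 µM; then Vmax = 61.5(13.6+6.96)/6.96 = 181 nmol/s.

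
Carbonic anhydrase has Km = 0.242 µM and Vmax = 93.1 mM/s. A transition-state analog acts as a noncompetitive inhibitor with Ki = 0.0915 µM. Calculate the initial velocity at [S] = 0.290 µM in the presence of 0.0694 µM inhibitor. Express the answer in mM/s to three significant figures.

α = 1 + [I]/Ki = 1 + 0.0694/0.0915 = 1.758.
For a noncompetitive inhibitor, Vmax is reduced to Vmax/α while Km is unchanged: Km,app = 0.242 µM, Vmax,app = 52.9 mM/s.
v = Vmax,app·[S]/(Km,app + [S]) = 52.9 × 0.290/(0.242 + 0.290) = 28.9 mM/s.

28.9 mM/s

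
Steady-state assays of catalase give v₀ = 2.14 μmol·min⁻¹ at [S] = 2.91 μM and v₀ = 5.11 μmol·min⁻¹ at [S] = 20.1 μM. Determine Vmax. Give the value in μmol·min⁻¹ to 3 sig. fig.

From v = Vmax[S]/(Km+[S]), each point gives Vmax = v(Km+[S])/[S].
Equating: 2.14(Km+2.91)/2.91 = 5.11(Km+20.1)/20.1.
0.7354·Km + 2.14 = 0.2542·Km + 5.11, so (0.7354 − 0.2542)·Km = 5.11 − 2.14.
Km = 2.970/0.4812 = 6.17 μM; then Vmax = 2.14(6.17+2.91)/2.91 = 6.68 μmol·min⁻¹.

6.68 μmol·min⁻¹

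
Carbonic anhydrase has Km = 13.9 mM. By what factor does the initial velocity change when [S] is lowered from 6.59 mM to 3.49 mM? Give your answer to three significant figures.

0.624

Since Vmax cancels, v₂/v₁ = [S]₂(Km+[S]₁) / [S]₁(Km+[S]₂).
= 3.49×(13.9+6.59) / (6.59×(13.9+3.49)) = 71.51/114.6 = 0.624.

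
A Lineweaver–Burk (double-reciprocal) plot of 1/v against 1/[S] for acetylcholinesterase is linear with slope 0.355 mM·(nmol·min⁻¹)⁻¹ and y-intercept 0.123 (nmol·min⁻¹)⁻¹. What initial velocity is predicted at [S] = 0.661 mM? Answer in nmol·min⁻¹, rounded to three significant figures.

1.52 nmol·min⁻¹

The y-intercept is 1/Vmax, so Vmax = 1/0.123 = 8.13 nmol·min⁻¹.
The slope is Km/Vmax, so Km = 0.355 × 8.13 = 2.89 mM.
Then v = 8.13 × 0.661/(2.89 + 0.661) = 1.52 nmol·min⁻¹.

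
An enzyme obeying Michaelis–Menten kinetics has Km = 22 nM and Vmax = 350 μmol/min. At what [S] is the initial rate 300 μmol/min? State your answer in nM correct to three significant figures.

132 nM

Rearranging v = Vmax[S]/(Km+[S]) gives [S] = Km·v/(Vmax − v).
[S] = 22 × 300 / (350 − 300) = 6600/50.00 = 132 nM.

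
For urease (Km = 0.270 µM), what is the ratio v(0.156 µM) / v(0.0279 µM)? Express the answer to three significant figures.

The fractional saturations are [S]/(Km+[S]) = 0.0279/0.2979 = 0.09366 and 0.156/0.4260 = 0.3662.
v₂/v₁ is just their ratio: 0.3662/0.09366 = 3.91.

3.91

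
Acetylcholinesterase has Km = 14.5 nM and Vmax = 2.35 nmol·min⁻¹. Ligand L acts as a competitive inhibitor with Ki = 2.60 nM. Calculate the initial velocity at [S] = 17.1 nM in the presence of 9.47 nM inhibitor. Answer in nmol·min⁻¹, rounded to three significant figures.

With α = 1 + [I]/Ki = 1 + 9.47/2.60 = 4.642, the competitive rate law is v = Vmax[S] / (αKm + [S]).
v = 2.35×17.1 / (4.642×14.5 + 17.1) = 40.18/84.41 = 0.476 nmol·min⁻¹.

0.476 nmol·min⁻¹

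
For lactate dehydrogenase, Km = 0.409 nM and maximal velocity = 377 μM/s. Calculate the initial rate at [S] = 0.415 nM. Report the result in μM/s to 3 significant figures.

190 μM/s

[S]/(Km+[S]) = 0.415/0.8240 = 0.5036, the fractional saturation.
v = 0.5036 × Vmax = 0.5036 × 377 = 190 μM/s.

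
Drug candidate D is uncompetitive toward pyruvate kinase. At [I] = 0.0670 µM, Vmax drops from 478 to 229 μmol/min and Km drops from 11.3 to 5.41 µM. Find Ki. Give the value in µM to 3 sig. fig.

Uncompetitive: Vmax,app = Vmax/α (and Km,app = Km/α) with α = 1 + [I]/Ki.
α = Vmax/Vmax,app = 478/229 = 2.087.
Ki = [I]/(α − 1) = 0.0670/1.087 = 0.0616 µM.

0.0616 µM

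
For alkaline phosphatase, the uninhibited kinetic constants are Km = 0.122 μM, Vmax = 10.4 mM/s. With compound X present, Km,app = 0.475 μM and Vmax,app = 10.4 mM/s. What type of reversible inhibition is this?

Km increases (0.122 → 0.475 μM) while Vmax is unchanged — the hallmark of competitive inhibition.

competitive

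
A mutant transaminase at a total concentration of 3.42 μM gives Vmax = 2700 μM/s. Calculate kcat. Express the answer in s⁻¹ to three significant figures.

789 s⁻¹

kcat = Vmax/[E]total = 2700 μM/s / 3.42 μM = 789 s⁻¹.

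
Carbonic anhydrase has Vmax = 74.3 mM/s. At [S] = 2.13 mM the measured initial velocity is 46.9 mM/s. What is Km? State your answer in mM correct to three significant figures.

v/Vmax = 46.9/74.3 = 0.6312 = [S]/(Km+[S]).
So Km + [S] = [S]/0.6312 = 3.374 mM, giving Km = 3.374 − 2.13 = 1.24 mM.

1.24 mM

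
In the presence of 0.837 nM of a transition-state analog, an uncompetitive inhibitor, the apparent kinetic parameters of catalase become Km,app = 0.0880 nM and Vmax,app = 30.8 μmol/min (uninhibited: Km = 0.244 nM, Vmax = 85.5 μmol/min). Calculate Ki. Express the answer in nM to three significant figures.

Uncompetitive: Vmax,app = Vmax/α (and Km,app = Km/α) with α = 1 + [I]/Ki.
α = Vmax/Vmax,app = 85.5/30.8 = 2.776.
Since α = 1 + [I]/Ki, [I]/Ki = 2.776 − 1 = 1.776 and Ki = 0.837/1.776 = 0.471 nM.

0.471 nM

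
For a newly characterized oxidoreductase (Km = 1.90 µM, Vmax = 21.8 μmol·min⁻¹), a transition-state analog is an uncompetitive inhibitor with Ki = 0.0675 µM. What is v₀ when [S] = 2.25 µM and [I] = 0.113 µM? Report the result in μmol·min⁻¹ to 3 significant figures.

6.20 μmol·min⁻¹

α = 1 + [I]/Ki = 1 + 0.113/0.0675 = 2.674.
For an uncompetitive inhibitor, both parameters are divided by α, giving Vmax/α and Km/α: Km,app = 0.711 µM, Vmax,app = 8.15 μmol·min⁻¹.
v = Vmax,app·[S]/(Km,app + [S]) = 8.15 × 2.25/(0.711 + 2.25) = 6.20 μmol·min⁻¹.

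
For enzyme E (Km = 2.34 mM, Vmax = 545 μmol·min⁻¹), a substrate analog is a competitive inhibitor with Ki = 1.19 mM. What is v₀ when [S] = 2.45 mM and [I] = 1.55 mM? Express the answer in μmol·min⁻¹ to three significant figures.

170 μmol·min⁻¹

α = 1 + [I]/Ki = 1 + 1.55/1.19 = 2.303.
For a competitive inhibitor, Vmax is unchanged and the apparent Km becomes α·Km: Km,app = 5.39 mM, Vmax,app = 545 μmol·min⁻¹.
v = Vmax,app·[S]/(Km,app + [S]) = 545 × 2.45/(5.39 + 2.45) = 170 μmol·min⁻¹.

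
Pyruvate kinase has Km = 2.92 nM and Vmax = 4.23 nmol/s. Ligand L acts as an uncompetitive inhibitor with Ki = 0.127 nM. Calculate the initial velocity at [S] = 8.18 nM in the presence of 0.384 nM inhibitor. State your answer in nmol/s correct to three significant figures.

0.966 nmol/s

α = 1 + [I]/Ki = 1 + 0.384/0.127 = 4.024.
For an uncompetitive inhibitor, both parameters are divided by α, giving Vmax/α and Km/α: Km,app = 0.726 nM, Vmax,app = 1.05 nmol/s.
v = Vmax,app·[S]/(Km,app + [S]) = 1.05 × 8.18/(0.726 + 8.18) = 0.966 nmol/s.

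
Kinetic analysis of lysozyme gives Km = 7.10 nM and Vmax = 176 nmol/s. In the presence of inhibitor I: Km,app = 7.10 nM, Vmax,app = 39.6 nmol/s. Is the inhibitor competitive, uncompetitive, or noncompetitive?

Vmax decreases (176 → 39.6 nmol/s) while Km is unchanged — pure noncompetitive inhibition.

noncompetitive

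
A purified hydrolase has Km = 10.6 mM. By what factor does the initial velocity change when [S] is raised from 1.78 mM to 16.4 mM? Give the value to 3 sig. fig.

4.22

Since Vmax cancels, v₂/v₁ = [S]₂(Km+[S]₁) / [S]₁(Km+[S]₂).
= 16.4×(10.6+1.78) / (1.78×(10.6+16.4)) = 203.0/48.06 = 4.22.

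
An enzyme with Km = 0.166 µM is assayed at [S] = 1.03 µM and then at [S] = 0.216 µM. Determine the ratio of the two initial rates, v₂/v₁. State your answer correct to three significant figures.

0.657

Since Vmax cancels, v₂/v₁ = [S]₂(Km+[S]₁) / [S]₁(Km+[S]₂).
= 0.216×(0.166+1.03) / (1.03×(0.166+0.216)) = 0.2583/0.3935 = 0.657.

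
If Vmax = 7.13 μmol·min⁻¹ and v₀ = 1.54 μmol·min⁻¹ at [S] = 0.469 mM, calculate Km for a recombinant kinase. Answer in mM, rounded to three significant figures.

From v = Vmax[S]/(Km+[S]), Km = [S](Vmax − v)/v.
Km = 0.469 × (7.13 − 1.54) / 1.54 = 2.622/1.54 = 1.70 mM.

1.70 mM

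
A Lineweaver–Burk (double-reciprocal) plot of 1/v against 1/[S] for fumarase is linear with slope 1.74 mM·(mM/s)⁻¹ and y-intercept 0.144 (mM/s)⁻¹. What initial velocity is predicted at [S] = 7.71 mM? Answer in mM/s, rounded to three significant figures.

2.71 mM/s

The y-intercept is 1/Vmax, so Vmax = 1/0.144 = 6.94 mM/s.
The slope is Km/Vmax, so Km = 1.74 × 6.94 = 12.1 mM.
Then v = 6.94 × 7.71/(12.1 + 7.71) = 2.71 mM/s.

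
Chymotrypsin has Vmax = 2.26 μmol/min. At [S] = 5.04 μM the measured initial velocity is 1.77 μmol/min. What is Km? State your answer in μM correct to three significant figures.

v/Vmax = 1.77/2.26 = 0.7832 = [S]/(Km+[S]).
So Km + [S] = [S]/0.7832 = 6.435 μM, giving Km = 6.435 − 5.04 = 1.40 μM.

1.40 μM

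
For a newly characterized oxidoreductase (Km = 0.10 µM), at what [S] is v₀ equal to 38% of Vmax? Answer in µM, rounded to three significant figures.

v/Vmax = [S]/(Km+[S]) = 0.38, so [S] = Km·0.38/(1 − 0.38) = 0.10 × 0.6129.
[S] = 0.0613 µM.

0.0613 µM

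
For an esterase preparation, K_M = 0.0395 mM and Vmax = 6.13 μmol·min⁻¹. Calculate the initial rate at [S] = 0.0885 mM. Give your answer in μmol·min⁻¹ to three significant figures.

v = Vmax·[S]/(Km + [S]) = 6.13 × 0.0885 / (0.0395 + 0.0885)
  = 0.5425 / 0.1280 = 4.24 μmol·min⁻¹.

4.24 μmol·min⁻¹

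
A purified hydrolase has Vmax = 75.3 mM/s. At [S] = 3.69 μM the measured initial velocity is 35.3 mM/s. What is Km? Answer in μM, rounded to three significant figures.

From v = Vmax[S]/(Km+[S]), Km = [S](Vmax − v)/v.
Km = 3.69 × (75.3 − 35.3) / 35.3 = 147.6/35.3 = 4.18 μM.

4.18 μM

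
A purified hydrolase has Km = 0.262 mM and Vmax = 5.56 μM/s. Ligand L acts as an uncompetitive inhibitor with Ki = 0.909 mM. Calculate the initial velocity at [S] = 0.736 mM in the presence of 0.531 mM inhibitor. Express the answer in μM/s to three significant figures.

2.87 μM/s

α = 1 + [I]/Ki = 1 + 0.531/0.909 = 1.584.
For an uncompetitive inhibitor, both parameters are divided by α, giving Vmax/α and Km/α: Km,app = 0.165 mM, Vmax,app = 3.51 μM/s.
v = Vmax,app·[S]/(Km,app + [S]) = 3.51 × 0.736/(0.165 + 0.736) = 2.87 μM/s.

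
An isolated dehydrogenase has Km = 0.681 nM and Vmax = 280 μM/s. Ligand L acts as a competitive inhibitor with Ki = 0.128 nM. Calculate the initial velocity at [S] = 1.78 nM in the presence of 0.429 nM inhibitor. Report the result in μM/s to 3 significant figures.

With α = 1 + [I]/Ki = 1 + 0.429/0.128 = 4.352, the competitive rate law is v = Vmax[S] / (αKm + [S]).
v = 280×1.78 / (4.352×0.681 + 1.78) = 498.4/4.743 = 105 μM/s.

105 μM/s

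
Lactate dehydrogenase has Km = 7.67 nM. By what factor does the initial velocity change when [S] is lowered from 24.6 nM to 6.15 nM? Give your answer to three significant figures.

The fractional saturations are [S]/(Km+[S]) = 24.6/32.27 = 0.7623 and 6.15/13.82 = 0.4450.
v₂/v₁ is just their ratio: 0.4450/0.7623 = 0.584.

0.584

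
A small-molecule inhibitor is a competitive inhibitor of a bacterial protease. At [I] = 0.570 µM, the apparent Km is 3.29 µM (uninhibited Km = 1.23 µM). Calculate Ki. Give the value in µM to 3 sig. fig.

Competitive: Km,app = α·Km with α = 1 + [I]/Ki.
α = Km,app/Km = 3.29/1.23 = 2.675.
Since α = 1 + [I]/Ki, [I]/Ki = 2.675 − 1 = 1.675 and Ki = 0.570/1.675 = 0.340 µM.

0.340 µM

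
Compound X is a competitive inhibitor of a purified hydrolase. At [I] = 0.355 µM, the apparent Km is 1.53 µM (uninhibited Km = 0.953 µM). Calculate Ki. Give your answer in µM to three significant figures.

0.586 µM

Competitive: Km,app = α·Km with α = 1 + [I]/Ki.
α = Km,app/Km = 1.53/0.953 = 1.605.
Ki = [I]/(α − 1) = 0.355/0.6055 = 0.586 µM.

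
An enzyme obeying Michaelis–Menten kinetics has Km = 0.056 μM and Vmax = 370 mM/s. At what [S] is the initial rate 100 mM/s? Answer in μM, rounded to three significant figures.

Rearranging v = Vmax[S]/(Km+[S]) gives [S] = Km·v/(Vmax − v).
[S] = 0.056 × 100 / (370 − 100) = 5.600/270.0 = 0.0207 μM.

0.0207 μM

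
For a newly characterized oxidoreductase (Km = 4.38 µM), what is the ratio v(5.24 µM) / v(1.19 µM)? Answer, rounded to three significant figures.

2.55

Since Vmax cancels, v₂/v₁ = [S]₂(Km+[S]₁) / [S]₁(Km+[S]₂).
= 5.24×(4.38+1.19) / (1.19×(4.38+5.24)) = 29.19/11.45 = 2.55.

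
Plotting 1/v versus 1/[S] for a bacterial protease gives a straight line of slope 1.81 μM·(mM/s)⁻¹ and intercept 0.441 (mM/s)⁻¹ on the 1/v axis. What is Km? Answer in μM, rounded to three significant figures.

y-intercept = 1/Vmax ⇒ Vmax = 2.27 mM/s; slope = Km/Vmax ⇒ Km = slope × Vmax.
Km = 1.81 × 2.27 = 4.10 μM.

4.10 μM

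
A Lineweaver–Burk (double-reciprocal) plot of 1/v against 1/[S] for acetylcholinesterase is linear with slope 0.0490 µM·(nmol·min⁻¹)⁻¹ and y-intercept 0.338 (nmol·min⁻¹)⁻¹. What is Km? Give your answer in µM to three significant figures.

0.145 µM

y-intercept = 1/Vmax ⇒ Vmax = 2.96 nmol·min⁻¹; slope = Km/Vmax ⇒ Km = slope × Vmax.
Km = 0.0490 × 2.96 = 0.145 µM.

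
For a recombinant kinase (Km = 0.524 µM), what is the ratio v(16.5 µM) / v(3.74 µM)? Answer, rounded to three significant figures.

The fractional saturations are [S]/(Km+[S]) = 3.74/4.264 = 0.8771 and 16.5/17.02 = 0.9692.
v₂/v₁ is just their ratio: 0.9692/0.8771 = 1.11.

1.11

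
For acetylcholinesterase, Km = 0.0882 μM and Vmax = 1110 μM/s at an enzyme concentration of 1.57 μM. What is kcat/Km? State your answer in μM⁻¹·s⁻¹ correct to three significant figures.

kcat = Vmax/[E]total = 1110/1.57 = 707 s⁻¹.
kcat/Km = 707/0.0882 = 8020 μM⁻¹·s⁻¹.

8020 μM⁻¹·s⁻¹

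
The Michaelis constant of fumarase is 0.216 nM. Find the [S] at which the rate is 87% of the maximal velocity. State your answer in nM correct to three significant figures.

1.45 nM

v/Vmax = [S]/(Km+[S]) = 0.87, so [S] = Km·0.87/(1 − 0.87) = 0.216 × 6.692.
[S] = 1.45 nM.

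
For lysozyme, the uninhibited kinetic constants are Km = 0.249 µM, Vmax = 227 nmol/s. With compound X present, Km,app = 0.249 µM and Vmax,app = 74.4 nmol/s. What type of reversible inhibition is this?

Vmax decreases (227 → 74.4 nmol/s) while Km is unchanged — pure noncompetitive inhibition.

noncompetitive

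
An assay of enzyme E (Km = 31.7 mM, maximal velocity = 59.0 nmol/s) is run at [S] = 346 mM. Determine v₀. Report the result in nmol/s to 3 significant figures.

[S]/(Km+[S]) = 346/377.7 = 0.9161, the fractional saturation.
v = 0.9161 × Vmax = 0.9161 × 59.0 = 54.0 nmol/s.

54.0 nmol/s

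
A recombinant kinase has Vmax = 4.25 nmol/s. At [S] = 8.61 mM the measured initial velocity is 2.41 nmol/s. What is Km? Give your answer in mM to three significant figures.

v/Vmax = 2.41/4.25 = 0.5671 = [S]/(Km+[S]).
So Km + [S] = [S]/0.5671 = 15.18 mM, giving Km = 15.18 − 8.61 = 6.57 mM.

6.57 mM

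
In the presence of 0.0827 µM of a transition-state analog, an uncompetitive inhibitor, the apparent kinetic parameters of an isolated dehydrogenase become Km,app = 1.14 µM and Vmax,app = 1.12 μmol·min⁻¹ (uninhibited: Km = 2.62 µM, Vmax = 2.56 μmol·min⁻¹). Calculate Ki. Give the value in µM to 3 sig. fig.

Uncompetitive: Vmax,app = Vmax/α (and Km,app = Km/α) with α = 1 + [I]/Ki.
α = Vmax/Vmax,app = 2.56/1.12 = 2.286.
Ki = [I]/(α − 1) = 0.0827/1.286 = 0.0643 µM.

0.0643 µM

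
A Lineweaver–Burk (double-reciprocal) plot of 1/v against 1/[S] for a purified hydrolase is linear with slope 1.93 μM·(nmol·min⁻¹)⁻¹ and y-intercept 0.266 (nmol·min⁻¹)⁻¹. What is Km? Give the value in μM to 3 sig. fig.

7.26 μM

y-intercept = 1/Vmax ⇒ Vmax = 3.76 nmol·min⁻¹; slope = Km/Vmax ⇒ Km = slope × Vmax.
Km = 1.93 × 3.76 = 7.26 μM.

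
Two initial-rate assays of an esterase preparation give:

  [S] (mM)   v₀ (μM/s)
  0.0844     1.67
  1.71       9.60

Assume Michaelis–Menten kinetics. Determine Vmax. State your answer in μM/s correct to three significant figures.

In reciprocal form, 1/v = (Km/Vmax)·(1/[S]) + 1/Vmax. The two points give (1/[S], 1/v) = (11.85, 0.5988) and (0.5848, 0.1042).
Slope = (0.5988 − 0.1042)/(11.85 − 0.5848) = 0.04391; intercept = 0.5988 − 0.04391×11.85 = 0.07849.
Vmax = 1/intercept = 12.7 μM/s; Km = slope × Vmax = 0.04391 × 12.7 = 0.560 mM.

12.7 μM/s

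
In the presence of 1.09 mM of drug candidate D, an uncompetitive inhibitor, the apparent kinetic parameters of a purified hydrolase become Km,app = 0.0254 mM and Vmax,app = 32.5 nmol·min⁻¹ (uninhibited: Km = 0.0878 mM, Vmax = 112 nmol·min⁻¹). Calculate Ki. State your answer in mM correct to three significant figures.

0.446 mM

Uncompetitive: Vmax,app = Vmax/α (and Km,app = Km/α) with α = 1 + [I]/Ki.
α = Vmax/Vmax,app = 112/32.5 = 3.446.
Since α = 1 + [I]/Ki, [I]/Ki = 3.446 − 1 = 2.446 and Ki = 1.09/2.446 = 0.446 mM.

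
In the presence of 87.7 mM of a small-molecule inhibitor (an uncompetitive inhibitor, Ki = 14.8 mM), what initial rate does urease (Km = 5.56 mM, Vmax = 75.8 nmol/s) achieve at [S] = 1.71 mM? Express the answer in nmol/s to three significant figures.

7.45 nmol/s

With α = 1 + [I]/Ki = 1 + 87.7/14.8 = 6.926, the uncompetitive rate law is v = (Vmax/α)·[S] / (Km/α + [S]).
v = (75.8/6.926)×1.71 / (5.56/6.926 + 1.71) = 18.72/2.513 = 7.45 nmol/s.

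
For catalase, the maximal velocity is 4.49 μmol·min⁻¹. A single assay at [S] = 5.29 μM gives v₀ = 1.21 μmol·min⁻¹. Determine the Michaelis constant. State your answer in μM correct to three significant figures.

14.3 μM

From v = Vmax[S]/(Km+[S]), Km = [S](Vmax − v)/v.
Km = 5.29 × (4.49 − 1.21) / 1.21 = 17.35/1.21 = 14.3 μM.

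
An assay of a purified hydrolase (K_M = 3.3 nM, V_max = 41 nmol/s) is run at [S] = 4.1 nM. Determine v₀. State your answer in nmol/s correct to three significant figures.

v = Vmax·[S]/(Km + [S]) = 41 × 4.1 / (3.3 + 4.1)
  = 168.1 / 7.400 = 22.7 nmol/s.

22.7 nmol/s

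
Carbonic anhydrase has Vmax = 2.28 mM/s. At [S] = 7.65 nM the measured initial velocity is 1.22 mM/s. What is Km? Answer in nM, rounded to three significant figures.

v/Vmax = 1.22/2.28 = 0.5351 = [S]/(Km+[S]).
So Km + [S] = [S]/0.5351 = 14.30 nM, giving Km = 14.30 − 7.65 = 6.65 nM.

6.65 nM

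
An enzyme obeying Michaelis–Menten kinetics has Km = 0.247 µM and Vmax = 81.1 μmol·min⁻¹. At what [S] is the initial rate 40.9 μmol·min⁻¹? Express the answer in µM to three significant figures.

The required fractional saturation is v/Vmax = 40.9/81.1 = 0.5043.
Then [S]/(Km+[S]) = 0.5043 ⇒ [S] = 0.247 × 0.5043/(1 − 0.5043) = 0.251 µM.

0.251 µM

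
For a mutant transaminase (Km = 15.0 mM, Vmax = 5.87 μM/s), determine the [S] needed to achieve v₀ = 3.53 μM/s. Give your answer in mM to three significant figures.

22.6 mM

The required fractional saturation is v/Vmax = 3.53/5.87 = 0.6014.
Then [S]/(Km+[S]) = 0.6014 ⇒ [S] = 15.0 × 0.6014/(1 − 0.6014) = 22.6 mM.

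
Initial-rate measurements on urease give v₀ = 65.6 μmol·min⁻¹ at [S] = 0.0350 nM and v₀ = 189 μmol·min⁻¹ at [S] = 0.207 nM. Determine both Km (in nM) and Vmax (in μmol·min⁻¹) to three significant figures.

In reciprocal form, 1/v = (Km/Vmax)·(1/[S]) + 1/Vmax. The two points give (1/[S], 1/v) = (28.57, 0.01524) and (4.831, 0.005291).
Slope = (0.01524 − 0.005291)/(28.57 − 4.831) = 0.0004192; intercept = 0.01524 − 0.0004192×28.57 = 0.003266.
Vmax = 1/intercept = 306 μmol·min⁻¹; Km = slope × Vmax = 0.0004192 × 306 = 0.128 nM.

Km = 0.128 nM; Vmax = 306 μmol·min⁻¹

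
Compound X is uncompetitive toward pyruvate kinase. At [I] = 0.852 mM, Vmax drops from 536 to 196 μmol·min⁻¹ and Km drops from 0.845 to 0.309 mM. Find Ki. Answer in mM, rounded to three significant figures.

0.491 mM

Uncompetitive: Vmax,app = Vmax/α (and Km,app = Km/α) with α = 1 + [I]/Ki.
α = Vmax/Vmax,app = 536/196 = 2.735.
Since α = 1 + [I]/Ki, [I]/Ki = 2.735 − 1 = 1.735 and Ki = 0.852/1.735 = 0.491 mM.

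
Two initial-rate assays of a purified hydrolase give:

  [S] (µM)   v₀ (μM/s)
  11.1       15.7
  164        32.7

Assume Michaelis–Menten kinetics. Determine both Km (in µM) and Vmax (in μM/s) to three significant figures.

Km = 14.0 µM; Vmax = 35.5 μM/s

In reciprocal form, 1/v = (Km/Vmax)·(1/[S]) + 1/Vmax. The two points give (1/[S], 1/v) = (0.09009, 0.06369) and (0.006098, 0.03058).
Slope = (0.06369 − 0.03058)/(0.09009 − 0.006098) = 0.3942; intercept = 0.06369 − 0.3942×0.09009 = 0.02818.
Vmax = 1/intercept = 35.5 μM/s; Km = slope × Vmax = 0.3942 × 35.5 = 14.0 µM.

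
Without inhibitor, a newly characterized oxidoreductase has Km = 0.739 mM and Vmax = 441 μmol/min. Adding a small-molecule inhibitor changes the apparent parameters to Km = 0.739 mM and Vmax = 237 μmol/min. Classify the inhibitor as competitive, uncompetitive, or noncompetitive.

Vmax decreases (441 → 237 μmol/min) while Km is unchanged — pure noncompetitive inhibition.

noncompetitive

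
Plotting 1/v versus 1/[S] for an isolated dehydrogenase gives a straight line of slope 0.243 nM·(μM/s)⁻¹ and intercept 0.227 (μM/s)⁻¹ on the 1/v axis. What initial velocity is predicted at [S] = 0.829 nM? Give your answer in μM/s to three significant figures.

The y-intercept is 1/Vmax, so Vmax = 1/0.227 = 4.41 μM/s.
The slope is Km/Vmax, so Km = 0.243 × 4.41 = 1.07 nM.
Then v = 4.41 × 0.829/(1.07 + 0.829) = 1.92 μM/s.

1.92 μM/s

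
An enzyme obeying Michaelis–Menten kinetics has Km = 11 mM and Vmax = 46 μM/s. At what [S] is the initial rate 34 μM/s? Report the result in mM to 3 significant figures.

31.2 mM

Rearranging v = Vmax[S]/(Km+[S]) gives [S] = Km·v/(Vmax − v).
[S] = 11 × 34 / (46 − 34) = 374.0/12.00 = 31.2 mM.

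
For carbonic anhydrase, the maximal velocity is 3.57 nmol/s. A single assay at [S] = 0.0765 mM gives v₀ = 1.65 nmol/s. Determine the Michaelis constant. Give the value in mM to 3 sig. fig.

0.0890 mM

v/Vmax = 1.65/3.57 = 0.4622 = [S]/(Km+[S]).
So Km + [S] = [S]/0.4622 = 0.1655 mM, giving Km = 0.1655 − 0.0765 = 0.0890 mM.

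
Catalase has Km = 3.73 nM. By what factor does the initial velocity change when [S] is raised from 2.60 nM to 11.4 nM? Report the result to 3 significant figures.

The fractional saturations are [S]/(Km+[S]) = 2.60/6.330 = 0.4107 and 11.4/15.13 = 0.7535.
v₂/v₁ is just their ratio: 0.7535/0.4107 = 1.83.

1.83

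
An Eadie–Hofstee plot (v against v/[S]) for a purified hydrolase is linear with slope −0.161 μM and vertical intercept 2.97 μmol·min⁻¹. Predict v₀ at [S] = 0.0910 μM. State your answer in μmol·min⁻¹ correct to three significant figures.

1.07 μmol·min⁻¹

In the Eadie–Hofstee form v = Vmax − Km·(v/[S]), the slope is −Km and the intercept is Vmax, so Km = 0.161 μM and Vmax = 2.97 μmol·min⁻¹.
v = 2.97 × 0.0910/(0.161 + 0.0910) = 1.07 μmol·min⁻¹.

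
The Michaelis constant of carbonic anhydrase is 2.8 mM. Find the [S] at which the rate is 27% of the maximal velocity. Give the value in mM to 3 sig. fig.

1.04 mM

v/Vmax = [S]/(Km+[S]) = 0.27, so [S] = Km·0.27/(1 − 0.27) = 2.8 × 0.3699.
[S] = 1.04 mM.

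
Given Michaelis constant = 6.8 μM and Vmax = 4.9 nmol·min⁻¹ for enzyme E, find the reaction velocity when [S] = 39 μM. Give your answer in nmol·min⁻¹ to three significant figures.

[S]/(Km+[S]) = 39/45.80 = 0.8515, the fractional saturation.
v = 0.8515 × Vmax = 0.8515 × 4.9 = 4.17 nmol·min⁻¹.

4.17 nmol·min⁻¹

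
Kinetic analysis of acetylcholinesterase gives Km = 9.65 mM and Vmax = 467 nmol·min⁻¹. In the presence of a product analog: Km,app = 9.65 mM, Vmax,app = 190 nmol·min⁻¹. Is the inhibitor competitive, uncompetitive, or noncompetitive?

Vmax decreases (467 → 190 nmol·min⁻¹) while Km is unchanged — pure noncompetitive inhibition.

noncompetitive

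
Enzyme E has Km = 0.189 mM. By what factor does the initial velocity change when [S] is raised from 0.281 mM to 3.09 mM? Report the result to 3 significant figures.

The fractional saturations are [S]/(Km+[S]) = 0.281/0.4700 = 0.5979 and 3.09/3.279 = 0.9424.
v₂/v₁ is just their ratio: 0.9424/0.5979 = 1.58.

1.58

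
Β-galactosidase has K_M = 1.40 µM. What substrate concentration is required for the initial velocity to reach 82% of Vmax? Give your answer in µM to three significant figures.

v/Vmax = [S]/(Km+[S]) = 0.82, so [S] = Km·0.82/(1 − 0.82) = 1.40 × 4.556.
[S] = 6.38 µM.

6.38 µM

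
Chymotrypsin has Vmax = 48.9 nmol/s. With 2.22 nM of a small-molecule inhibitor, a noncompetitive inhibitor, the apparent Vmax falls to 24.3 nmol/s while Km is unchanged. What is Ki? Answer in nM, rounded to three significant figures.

Noncompetitive: Vmax,app = Vmax/α with α = 1 + [I]/Ki.
α = Vmax/Vmax,app = 48.9/24.3 = 2.012.
Ki = [I]/(α − 1) = 2.22/1.012 = 2.19 nM.

2.19 nM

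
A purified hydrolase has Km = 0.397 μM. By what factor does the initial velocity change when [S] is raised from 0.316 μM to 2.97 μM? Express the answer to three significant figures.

The fractional saturations are [S]/(Km+[S]) = 0.316/0.7130 = 0.4432 and 2.97/3.367 = 0.8821.
v₂/v₁ is just their ratio: 0.8821/0.4432 = 1.99.

1.99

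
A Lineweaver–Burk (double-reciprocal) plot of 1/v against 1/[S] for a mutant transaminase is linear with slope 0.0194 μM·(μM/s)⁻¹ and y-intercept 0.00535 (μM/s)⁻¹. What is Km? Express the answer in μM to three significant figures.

3.63 μM

y-intercept = 1/Vmax ⇒ Vmax = 187 μM/s; slope = Km/Vmax ⇒ Km = slope × Vmax.
Km = 0.0194 × 187 = 3.63 μM.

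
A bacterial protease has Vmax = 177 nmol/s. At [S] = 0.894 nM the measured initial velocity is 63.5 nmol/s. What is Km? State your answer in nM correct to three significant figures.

From v = Vmax[S]/(Km+[S]), Km = [S](Vmax − v)/v.
Km = 0.894 × (177 − 63.5) / 63.5 = 101.5/63.5 = 1.60 nM.

1.60 nM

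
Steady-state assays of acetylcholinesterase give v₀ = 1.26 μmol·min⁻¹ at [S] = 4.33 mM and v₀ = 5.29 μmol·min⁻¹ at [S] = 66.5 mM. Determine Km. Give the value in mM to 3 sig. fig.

19.1 mM

In reciprocal form, 1/v = (Km/Vmax)·(1/[S]) + 1/Vmax. The two points give (1/[S], 1/v) = (0.2309, 0.7937) and (0.01504, 0.1890).
Slope = (0.7937 − 0.1890)/(0.2309 − 0.01504) = 2.800; intercept = 0.7937 − 2.800×0.2309 = 0.1469.
Vmax = 1/intercept = 6.81 μmol·min⁻¹; Km = slope × Vmax = 2.800 × 6.81 = 19.1 mM.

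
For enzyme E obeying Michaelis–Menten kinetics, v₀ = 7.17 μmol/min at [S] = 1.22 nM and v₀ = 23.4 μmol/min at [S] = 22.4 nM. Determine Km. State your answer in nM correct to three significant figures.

From v = Vmax[S]/(Km+[S]), each point gives Vmax = v(Km+[S])/[S].
Equating: 7.17(Km+1.22)/1.22 = 23.4(Km+22.4)/22.4.
5.877·Km + 7.17 = 1.045·Km + 23.4, so (5.877 − 1.045)·Km = 23.4 − 7.17.
Km = 16.23/4.832 = 3.36 nM; then Vmax = 7.17(3.36+1.22)/1.22 = 26.9 μmol/min.

3.36 nM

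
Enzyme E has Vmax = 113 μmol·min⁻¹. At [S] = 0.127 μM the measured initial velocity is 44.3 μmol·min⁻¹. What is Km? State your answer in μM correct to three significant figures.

0.197 μM

v/Vmax = 44.3/113 = 0.3920 = [S]/(Km+[S]).
So Km + [S] = [S]/0.3920 = 0.3240 μM, giving Km = 0.3240 − 0.127 = 0.197 μM.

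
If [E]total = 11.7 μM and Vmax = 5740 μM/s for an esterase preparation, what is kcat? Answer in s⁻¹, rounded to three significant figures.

491 s⁻¹

kcat = Vmax/[E]total = 5740 μM/s / 11.7 μM = 491 s⁻¹.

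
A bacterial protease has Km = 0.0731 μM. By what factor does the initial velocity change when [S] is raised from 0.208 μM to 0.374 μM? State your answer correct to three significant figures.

Since Vmax cancels, v₂/v₁ = [S]₂(Km+[S]₁) / [S]₁(Km+[S]₂).
= 0.374×(0.0731+0.208) / (0.208×(0.0731+0.374)) = 0.1051/0.09300 = 1.13.

1.13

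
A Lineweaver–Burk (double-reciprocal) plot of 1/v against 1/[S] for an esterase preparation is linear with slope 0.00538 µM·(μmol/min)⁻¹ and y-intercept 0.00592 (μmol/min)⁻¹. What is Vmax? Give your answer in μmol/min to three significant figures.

The y-intercept of a Lineweaver–Burk plot equals 1/Vmax, so Vmax = 1/0.00592 = 169 μmol/min.

169 μmol/min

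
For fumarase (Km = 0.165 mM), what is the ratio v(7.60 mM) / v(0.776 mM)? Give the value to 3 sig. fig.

1.19

Since Vmax cancels, v₂/v₁ = [S]₂(Km+[S]₁) / [S]₁(Km+[S]₂).
= 7.60×(0.165+0.776) / (0.776×(0.165+7.60)) = 7.152/6.026 = 1.19.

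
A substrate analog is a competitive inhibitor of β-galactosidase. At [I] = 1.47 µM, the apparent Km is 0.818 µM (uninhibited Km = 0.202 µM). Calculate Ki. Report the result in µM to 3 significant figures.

0.482 µM

Competitive: Km,app = α·Km with α = 1 + [I]/Ki.
α = Km,app/Km = 0.818/0.202 = 4.050.
Since α = 1 + [I]/Ki, [I]/Ki = 4.050 − 1 = 3.050 and Ki = 1.47/3.050 = 0.482 µM.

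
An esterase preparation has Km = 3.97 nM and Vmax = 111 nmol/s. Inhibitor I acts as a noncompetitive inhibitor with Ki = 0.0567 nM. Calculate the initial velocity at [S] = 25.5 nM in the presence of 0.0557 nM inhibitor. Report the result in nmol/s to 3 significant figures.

48.5 nmol/s

With α = 1 + [I]/Ki = 1 + 0.0557/0.0567 = 1.982, the noncompetitive rate law is v = (Vmax/α)·[S] / (Km + [S]).
v = (111/1.982)×25.5 / (3.97 + 25.5) = 1428/29.47 = 48.5 nmol/s.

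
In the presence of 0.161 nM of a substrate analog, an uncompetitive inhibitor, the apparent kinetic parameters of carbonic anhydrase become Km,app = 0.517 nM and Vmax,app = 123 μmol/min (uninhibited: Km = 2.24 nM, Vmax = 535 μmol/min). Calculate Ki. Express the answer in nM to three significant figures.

Uncompetitive: Vmax,app = Vmax/α (and Km,app = Km/α) with α = 1 + [I]/Ki.
α = Vmax/Vmax,app = 535/123 = 4.350.
Ki = [I]/(α − 1) = 0.161/3.350 = 0.0481 nM.

0.0481 nM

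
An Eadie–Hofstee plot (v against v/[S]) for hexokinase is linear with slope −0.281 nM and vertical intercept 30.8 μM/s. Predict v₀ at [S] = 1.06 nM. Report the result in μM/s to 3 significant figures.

In the Eadie–Hofstee form v = Vmax − Km·(v/[S]), the slope is −Km and the intercept is Vmax, so Km = 0.281 nM and Vmax = 30.8 μM/s.
v = 30.8 × 1.06/(0.281 + 1.06) = 24.3 μM/s.

24.3 μM/s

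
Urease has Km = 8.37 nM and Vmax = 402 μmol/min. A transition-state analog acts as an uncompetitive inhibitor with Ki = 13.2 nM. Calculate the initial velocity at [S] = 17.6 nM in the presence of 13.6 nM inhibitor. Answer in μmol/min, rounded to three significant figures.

α = 1 + [I]/Ki = 1 + 13.6/13.2 = 2.030.
For an uncompetitive inhibitor, both parameters are divided by α, giving Vmax/α and Km/α: Km,app = 4.12 nM, Vmax,app = 198 μmol/min.
v = Vmax,app·[S]/(Km,app + [S]) = 198 × 17.6/(4.12 + 17.6) = 160 μmol/min.

160 μmol/min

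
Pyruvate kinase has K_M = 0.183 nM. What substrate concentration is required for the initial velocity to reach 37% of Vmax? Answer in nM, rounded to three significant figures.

v/Vmax = [S]/(Km+[S]) = 0.37, so [S] = Km·0.37/(1 − 0.37) = 0.183 × 0.5873.
[S] = 0.107 nM.

0.107 nM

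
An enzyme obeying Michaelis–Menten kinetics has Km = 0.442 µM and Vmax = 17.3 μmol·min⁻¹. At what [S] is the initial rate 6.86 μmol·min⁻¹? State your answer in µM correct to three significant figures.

The required fractional saturation is v/Vmax = 6.86/17.3 = 0.3965.
Then [S]/(Km+[S]) = 0.3965 ⇒ [S] = 0.442 × 0.3965/(1 − 0.3965) = 0.290 µM.

0.290 µM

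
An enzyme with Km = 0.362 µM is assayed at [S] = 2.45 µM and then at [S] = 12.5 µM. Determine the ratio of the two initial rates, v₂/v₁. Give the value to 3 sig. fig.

The fractional saturations are [S]/(Km+[S]) = 2.45/2.812 = 0.8713 and 12.5/12.86 = 0.9719.
v₂/v₁ is just their ratio: 0.9719/0.8713 = 1.12.

1.12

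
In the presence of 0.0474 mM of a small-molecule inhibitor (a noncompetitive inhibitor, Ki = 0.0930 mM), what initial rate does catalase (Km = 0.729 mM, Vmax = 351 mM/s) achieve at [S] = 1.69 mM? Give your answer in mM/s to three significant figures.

With α = 1 + [I]/Ki = 1 + 0.0474/0.0930 = 1.510, the noncompetitive rate law is v = (Vmax/α)·[S] / (Km + [S]).
v = (351/1.510)×1.69 / (0.729 + 1.69) = 392.9/2.419 = 162 mM/s.

162 mM/s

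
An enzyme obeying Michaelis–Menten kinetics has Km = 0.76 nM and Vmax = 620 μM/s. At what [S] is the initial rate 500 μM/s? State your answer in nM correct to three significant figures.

The required fractional saturation is v/Vmax = 500/620 = 0.8065.
Then [S]/(Km+[S]) = 0.8065 ⇒ [S] = 0.76 × 0.8065/(1 − 0.8065) = 3.17 nM.

3.17 nM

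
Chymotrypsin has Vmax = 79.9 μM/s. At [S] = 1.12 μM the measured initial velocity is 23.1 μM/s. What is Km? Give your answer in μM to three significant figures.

2.75 μM

From v = Vmax[S]/(Km+[S]), Km = [S](Vmax − v)/v.
Km = 1.12 × (79.9 − 23.1) / 23.1 = 63.62/23.1 = 2.75 μM.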